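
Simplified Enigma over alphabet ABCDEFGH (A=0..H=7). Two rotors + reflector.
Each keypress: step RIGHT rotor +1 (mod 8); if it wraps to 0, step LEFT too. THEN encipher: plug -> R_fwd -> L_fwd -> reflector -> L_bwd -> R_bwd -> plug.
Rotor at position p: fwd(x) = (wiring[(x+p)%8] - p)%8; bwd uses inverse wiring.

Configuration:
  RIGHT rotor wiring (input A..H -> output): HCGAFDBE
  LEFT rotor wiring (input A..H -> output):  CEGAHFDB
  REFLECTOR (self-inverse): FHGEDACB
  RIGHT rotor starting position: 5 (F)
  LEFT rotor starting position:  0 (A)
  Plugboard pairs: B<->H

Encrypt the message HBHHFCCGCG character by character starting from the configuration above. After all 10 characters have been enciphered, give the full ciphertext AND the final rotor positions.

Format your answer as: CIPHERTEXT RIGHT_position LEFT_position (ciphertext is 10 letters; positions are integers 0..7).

Answer: CHAGEFEEHH 7 1

Derivation:
Char 1 ('H'): step: R->6, L=0; H->plug->B->R->G->L->D->refl->E->L'->B->R'->C->plug->C
Char 2 ('B'): step: R->7, L=0; B->plug->H->R->C->L->G->refl->C->L'->A->R'->B->plug->H
Char 3 ('H'): step: R->0, L->1 (L advanced); H->plug->B->R->C->L->H->refl->B->L'->H->R'->A->plug->A
Char 4 ('H'): step: R->1, L=1; H->plug->B->R->F->L->C->refl->G->L'->D->R'->G->plug->G
Char 5 ('F'): step: R->2, L=1; F->plug->F->R->C->L->H->refl->B->L'->H->R'->E->plug->E
Char 6 ('C'): step: R->3, L=1; C->plug->C->R->A->L->D->refl->E->L'->E->R'->F->plug->F
Char 7 ('C'): step: R->4, L=1; C->plug->C->R->F->L->C->refl->G->L'->D->R'->E->plug->E
Char 8 ('G'): step: R->5, L=1; G->plug->G->R->D->L->G->refl->C->L'->F->R'->E->plug->E
Char 9 ('C'): step: R->6, L=1; C->plug->C->R->B->L->F->refl->A->L'->G->R'->B->plug->H
Char 10 ('G'): step: R->7, L=1; G->plug->G->R->E->L->E->refl->D->L'->A->R'->B->plug->H
Final: ciphertext=CHAGEFEEHH, RIGHT=7, LEFT=1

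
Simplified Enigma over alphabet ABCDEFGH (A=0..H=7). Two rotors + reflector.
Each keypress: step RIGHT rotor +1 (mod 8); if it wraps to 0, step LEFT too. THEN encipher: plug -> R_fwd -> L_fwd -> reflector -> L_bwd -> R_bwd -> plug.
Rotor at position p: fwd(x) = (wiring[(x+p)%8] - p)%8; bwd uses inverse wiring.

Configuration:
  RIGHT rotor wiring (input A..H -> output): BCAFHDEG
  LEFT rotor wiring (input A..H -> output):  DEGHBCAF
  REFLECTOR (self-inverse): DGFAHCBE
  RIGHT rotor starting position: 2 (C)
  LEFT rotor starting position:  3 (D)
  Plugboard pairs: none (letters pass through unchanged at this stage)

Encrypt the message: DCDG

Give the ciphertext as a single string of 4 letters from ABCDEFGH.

Char 1 ('D'): step: R->3, L=3; D->plug->D->R->B->L->G->refl->B->L'->G->R'->F->plug->F
Char 2 ('C'): step: R->4, L=3; C->plug->C->R->A->L->E->refl->H->L'->C->R'->D->plug->D
Char 3 ('D'): step: R->5, L=3; D->plug->D->R->E->L->C->refl->F->L'->D->R'->F->plug->F
Char 4 ('G'): step: R->6, L=3; G->plug->G->R->B->L->G->refl->B->L'->G->R'->A->plug->A

Answer: FDFA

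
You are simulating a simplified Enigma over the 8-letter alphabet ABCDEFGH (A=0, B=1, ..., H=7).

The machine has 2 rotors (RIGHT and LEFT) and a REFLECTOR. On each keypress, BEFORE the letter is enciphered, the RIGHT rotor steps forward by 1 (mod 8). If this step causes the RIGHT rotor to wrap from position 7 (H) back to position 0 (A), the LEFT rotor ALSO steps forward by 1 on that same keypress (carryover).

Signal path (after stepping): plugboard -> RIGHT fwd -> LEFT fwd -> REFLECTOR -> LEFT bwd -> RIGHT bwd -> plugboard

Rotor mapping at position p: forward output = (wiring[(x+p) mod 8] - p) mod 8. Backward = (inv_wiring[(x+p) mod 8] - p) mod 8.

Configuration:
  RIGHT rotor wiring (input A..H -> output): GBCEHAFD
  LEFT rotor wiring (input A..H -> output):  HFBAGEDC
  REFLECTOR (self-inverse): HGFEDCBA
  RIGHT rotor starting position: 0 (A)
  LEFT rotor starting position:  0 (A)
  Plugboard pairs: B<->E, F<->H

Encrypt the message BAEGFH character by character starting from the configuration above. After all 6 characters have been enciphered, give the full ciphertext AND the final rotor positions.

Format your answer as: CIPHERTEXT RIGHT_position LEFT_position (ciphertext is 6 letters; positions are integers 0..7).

Char 1 ('B'): step: R->1, L=0; B->plug->E->R->H->L->C->refl->F->L'->B->R'->B->plug->E
Char 2 ('A'): step: R->2, L=0; A->plug->A->R->A->L->H->refl->A->L'->D->R'->E->plug->B
Char 3 ('E'): step: R->3, L=0; E->plug->B->R->E->L->G->refl->B->L'->C->R'->D->plug->D
Char 4 ('G'): step: R->4, L=0; G->plug->G->R->G->L->D->refl->E->L'->F->R'->F->plug->H
Char 5 ('F'): step: R->5, L=0; F->plug->H->R->C->L->B->refl->G->L'->E->R'->E->plug->B
Char 6 ('H'): step: R->6, L=0; H->plug->F->R->G->L->D->refl->E->L'->F->R'->B->plug->E
Final: ciphertext=EBDHBE, RIGHT=6, LEFT=0

Answer: EBDHBE 6 0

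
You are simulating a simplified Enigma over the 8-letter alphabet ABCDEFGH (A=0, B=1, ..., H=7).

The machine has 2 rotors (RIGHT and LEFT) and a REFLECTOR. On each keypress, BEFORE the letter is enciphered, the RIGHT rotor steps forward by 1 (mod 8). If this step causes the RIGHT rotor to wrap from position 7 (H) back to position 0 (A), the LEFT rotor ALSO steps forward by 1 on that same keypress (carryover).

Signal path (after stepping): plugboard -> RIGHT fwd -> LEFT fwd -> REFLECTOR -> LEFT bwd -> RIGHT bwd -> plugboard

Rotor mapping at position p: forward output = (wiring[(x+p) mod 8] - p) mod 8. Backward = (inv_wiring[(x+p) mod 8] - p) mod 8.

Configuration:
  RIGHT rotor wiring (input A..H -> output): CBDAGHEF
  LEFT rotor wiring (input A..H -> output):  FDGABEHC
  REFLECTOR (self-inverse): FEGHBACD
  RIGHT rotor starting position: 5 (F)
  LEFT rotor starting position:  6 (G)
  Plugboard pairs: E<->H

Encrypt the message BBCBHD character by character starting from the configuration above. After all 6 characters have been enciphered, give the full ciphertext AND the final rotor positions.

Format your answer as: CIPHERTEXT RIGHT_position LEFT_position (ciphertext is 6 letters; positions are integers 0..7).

Answer: HDDGCA 3 7

Derivation:
Char 1 ('B'): step: R->6, L=6; B->plug->B->R->H->L->G->refl->C->L'->F->R'->E->plug->H
Char 2 ('B'): step: R->7, L=6; B->plug->B->R->D->L->F->refl->A->L'->E->R'->D->plug->D
Char 3 ('C'): step: R->0, L->7 (L advanced); C->plug->C->R->D->L->H->refl->D->L'->A->R'->D->plug->D
Char 4 ('B'): step: R->1, L=7; B->plug->B->R->C->L->E->refl->B->L'->E->R'->G->plug->G
Char 5 ('H'): step: R->2, L=7; H->plug->E->R->C->L->E->refl->B->L'->E->R'->C->plug->C
Char 6 ('D'): step: R->3, L=7; D->plug->D->R->B->L->G->refl->C->L'->F->R'->A->plug->A
Final: ciphertext=HDDGCA, RIGHT=3, LEFT=7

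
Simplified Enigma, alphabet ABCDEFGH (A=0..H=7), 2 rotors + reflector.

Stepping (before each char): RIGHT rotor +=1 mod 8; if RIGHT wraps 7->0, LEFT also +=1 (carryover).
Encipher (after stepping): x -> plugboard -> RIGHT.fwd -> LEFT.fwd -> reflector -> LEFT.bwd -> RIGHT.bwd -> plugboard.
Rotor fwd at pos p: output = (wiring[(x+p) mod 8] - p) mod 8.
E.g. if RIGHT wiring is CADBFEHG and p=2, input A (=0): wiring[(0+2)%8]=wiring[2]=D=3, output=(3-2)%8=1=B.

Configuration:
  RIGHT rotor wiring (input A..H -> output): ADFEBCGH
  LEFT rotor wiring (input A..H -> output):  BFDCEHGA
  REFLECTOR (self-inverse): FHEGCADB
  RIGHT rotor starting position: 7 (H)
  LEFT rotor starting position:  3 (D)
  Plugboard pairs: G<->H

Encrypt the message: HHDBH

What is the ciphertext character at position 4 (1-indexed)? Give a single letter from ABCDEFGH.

Char 1 ('H'): step: R->0, L->4 (L advanced); H->plug->G->R->G->L->H->refl->B->L'->F->R'->C->plug->C
Char 2 ('H'): step: R->1, L=4; H->plug->G->R->G->L->H->refl->B->L'->F->R'->F->plug->F
Char 3 ('D'): step: R->2, L=4; D->plug->D->R->A->L->A->refl->F->L'->E->R'->E->plug->E
Char 4 ('B'): step: R->3, L=4; B->plug->B->R->G->L->H->refl->B->L'->F->R'->F->plug->F

F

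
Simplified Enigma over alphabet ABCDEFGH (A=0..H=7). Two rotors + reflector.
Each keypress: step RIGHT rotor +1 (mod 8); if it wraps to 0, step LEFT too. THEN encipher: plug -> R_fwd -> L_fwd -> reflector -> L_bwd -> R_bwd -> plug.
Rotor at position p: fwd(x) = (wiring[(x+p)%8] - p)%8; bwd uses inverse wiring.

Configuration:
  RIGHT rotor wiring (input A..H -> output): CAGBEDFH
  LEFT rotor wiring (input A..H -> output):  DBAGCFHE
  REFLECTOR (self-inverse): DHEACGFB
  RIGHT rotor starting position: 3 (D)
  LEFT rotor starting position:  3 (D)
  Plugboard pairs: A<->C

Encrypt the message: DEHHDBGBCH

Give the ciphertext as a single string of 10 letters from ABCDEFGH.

Char 1 ('D'): step: R->4, L=3; D->plug->D->R->D->L->E->refl->C->L'->C->R'->G->plug->G
Char 2 ('E'): step: R->5, L=3; E->plug->E->R->D->L->E->refl->C->L'->C->R'->C->plug->A
Char 3 ('H'): step: R->6, L=3; H->plug->H->R->F->L->A->refl->D->L'->A->R'->E->plug->E
Char 4 ('H'): step: R->7, L=3; H->plug->H->R->G->L->G->refl->F->L'->H->R'->D->plug->D
Char 5 ('D'): step: R->0, L->4 (L advanced); D->plug->D->R->B->L->B->refl->H->L'->E->R'->E->plug->E
Char 6 ('B'): step: R->1, L=4; B->plug->B->R->F->L->F->refl->G->L'->A->R'->C->plug->A
Char 7 ('G'): step: R->2, L=4; G->plug->G->R->A->L->G->refl->F->L'->F->R'->F->plug->F
Char 8 ('B'): step: R->3, L=4; B->plug->B->R->B->L->B->refl->H->L'->E->R'->E->plug->E
Char 9 ('C'): step: R->4, L=4; C->plug->A->R->A->L->G->refl->F->L'->F->R'->H->plug->H
Char 10 ('H'): step: R->5, L=4; H->plug->H->R->H->L->C->refl->E->L'->G->R'->A->plug->C

Answer: GAEDEAFEHC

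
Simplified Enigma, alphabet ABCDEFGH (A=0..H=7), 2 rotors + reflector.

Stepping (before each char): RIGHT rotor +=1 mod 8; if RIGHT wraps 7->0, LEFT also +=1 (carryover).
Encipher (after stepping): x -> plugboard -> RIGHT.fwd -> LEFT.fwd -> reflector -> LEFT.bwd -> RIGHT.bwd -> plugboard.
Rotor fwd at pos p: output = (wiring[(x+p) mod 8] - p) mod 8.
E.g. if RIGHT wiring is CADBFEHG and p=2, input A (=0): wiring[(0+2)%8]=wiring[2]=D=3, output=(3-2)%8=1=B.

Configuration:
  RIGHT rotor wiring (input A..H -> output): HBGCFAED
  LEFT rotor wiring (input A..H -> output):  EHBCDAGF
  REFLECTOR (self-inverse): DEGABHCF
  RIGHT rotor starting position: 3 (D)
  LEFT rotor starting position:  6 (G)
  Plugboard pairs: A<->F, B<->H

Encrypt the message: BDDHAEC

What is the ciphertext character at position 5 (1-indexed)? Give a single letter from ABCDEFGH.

Char 1 ('B'): step: R->4, L=6; B->plug->H->R->G->L->F->refl->H->L'->B->R'->A->plug->F
Char 2 ('D'): step: R->5, L=6; D->plug->D->R->C->L->G->refl->C->L'->H->R'->B->plug->H
Char 3 ('D'): step: R->6, L=6; D->plug->D->R->D->L->B->refl->E->L'->F->R'->B->plug->H
Char 4 ('H'): step: R->7, L=6; H->plug->B->R->A->L->A->refl->D->L'->E->R'->A->plug->F
Char 5 ('A'): step: R->0, L->7 (L advanced); A->plug->F->R->A->L->G->refl->C->L'->D->R'->H->plug->B

B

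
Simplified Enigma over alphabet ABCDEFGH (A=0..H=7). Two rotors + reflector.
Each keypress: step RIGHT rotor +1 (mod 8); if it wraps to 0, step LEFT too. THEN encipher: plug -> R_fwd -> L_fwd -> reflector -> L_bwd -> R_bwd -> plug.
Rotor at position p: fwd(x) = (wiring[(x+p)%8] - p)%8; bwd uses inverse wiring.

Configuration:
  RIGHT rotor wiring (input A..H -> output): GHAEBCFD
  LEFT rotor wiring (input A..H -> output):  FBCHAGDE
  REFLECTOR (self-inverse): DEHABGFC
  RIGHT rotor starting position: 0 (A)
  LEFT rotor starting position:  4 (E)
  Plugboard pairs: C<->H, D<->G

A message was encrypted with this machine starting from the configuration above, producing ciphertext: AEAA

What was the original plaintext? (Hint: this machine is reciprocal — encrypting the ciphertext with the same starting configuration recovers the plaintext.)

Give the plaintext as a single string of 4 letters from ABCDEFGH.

Char 1 ('A'): step: R->1, L=4; A->plug->A->R->G->L->G->refl->F->L'->F->R'->H->plug->C
Char 2 ('E'): step: R->2, L=4; E->plug->E->R->D->L->A->refl->D->L'->H->R'->C->plug->H
Char 3 ('A'): step: R->3, L=4; A->plug->A->R->B->L->C->refl->H->L'->C->R'->D->plug->G
Char 4 ('A'): step: R->4, L=4; A->plug->A->R->F->L->F->refl->G->L'->G->R'->B->plug->B

Answer: CHGB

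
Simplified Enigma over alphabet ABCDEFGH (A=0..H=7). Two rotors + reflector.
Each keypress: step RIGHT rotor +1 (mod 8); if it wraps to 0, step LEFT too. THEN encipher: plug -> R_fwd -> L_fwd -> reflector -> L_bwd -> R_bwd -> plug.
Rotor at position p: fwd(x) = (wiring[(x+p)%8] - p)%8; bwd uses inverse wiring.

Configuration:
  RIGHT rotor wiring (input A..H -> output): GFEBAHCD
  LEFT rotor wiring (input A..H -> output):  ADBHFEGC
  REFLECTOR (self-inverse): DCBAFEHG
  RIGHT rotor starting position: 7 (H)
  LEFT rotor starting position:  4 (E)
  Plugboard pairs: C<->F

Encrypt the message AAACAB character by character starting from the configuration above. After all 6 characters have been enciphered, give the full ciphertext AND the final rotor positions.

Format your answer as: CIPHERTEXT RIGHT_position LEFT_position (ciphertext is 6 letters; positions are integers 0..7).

Char 1 ('A'): step: R->0, L->5 (L advanced); A->plug->A->R->G->L->C->refl->B->L'->B->R'->D->plug->D
Char 2 ('A'): step: R->1, L=5; A->plug->A->R->E->L->G->refl->H->L'->A->R'->C->plug->F
Char 3 ('A'): step: R->2, L=5; A->plug->A->R->C->L->F->refl->E->L'->F->R'->D->plug->D
Char 4 ('C'): step: R->3, L=5; C->plug->F->R->D->L->D->refl->A->L'->H->R'->D->plug->D
Char 5 ('A'): step: R->4, L=5; A->plug->A->R->E->L->G->refl->H->L'->A->R'->G->plug->G
Char 6 ('B'): step: R->5, L=5; B->plug->B->R->F->L->E->refl->F->L'->C->R'->A->plug->A
Final: ciphertext=DFDDGA, RIGHT=5, LEFT=5

Answer: DFDDGA 5 5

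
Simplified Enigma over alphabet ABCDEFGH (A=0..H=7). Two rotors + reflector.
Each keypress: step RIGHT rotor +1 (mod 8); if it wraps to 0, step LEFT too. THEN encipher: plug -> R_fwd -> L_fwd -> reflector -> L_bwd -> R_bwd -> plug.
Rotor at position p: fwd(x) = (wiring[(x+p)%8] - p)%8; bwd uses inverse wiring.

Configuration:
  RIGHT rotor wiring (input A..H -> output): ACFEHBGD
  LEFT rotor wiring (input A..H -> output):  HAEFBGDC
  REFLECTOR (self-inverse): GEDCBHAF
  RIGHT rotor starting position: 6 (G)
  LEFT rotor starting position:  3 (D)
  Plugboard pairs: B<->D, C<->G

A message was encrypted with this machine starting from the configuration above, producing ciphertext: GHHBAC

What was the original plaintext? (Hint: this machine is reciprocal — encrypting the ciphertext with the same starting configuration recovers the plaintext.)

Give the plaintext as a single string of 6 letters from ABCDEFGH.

Char 1 ('G'): step: R->7, L=3; G->plug->C->R->D->L->A->refl->G->L'->B->R'->B->plug->D
Char 2 ('H'): step: R->0, L->4 (L advanced); H->plug->H->R->D->L->G->refl->A->L'->G->R'->G->plug->C
Char 3 ('H'): step: R->1, L=4; H->plug->H->R->H->L->B->refl->E->L'->F->R'->F->plug->F
Char 4 ('B'): step: R->2, L=4; B->plug->D->R->H->L->B->refl->E->L'->F->R'->C->plug->G
Char 5 ('A'): step: R->3, L=4; A->plug->A->R->B->L->C->refl->D->L'->E->R'->B->plug->D
Char 6 ('C'): step: R->4, L=4; C->plug->G->R->B->L->C->refl->D->L'->E->R'->E->plug->E

Answer: DCFGDE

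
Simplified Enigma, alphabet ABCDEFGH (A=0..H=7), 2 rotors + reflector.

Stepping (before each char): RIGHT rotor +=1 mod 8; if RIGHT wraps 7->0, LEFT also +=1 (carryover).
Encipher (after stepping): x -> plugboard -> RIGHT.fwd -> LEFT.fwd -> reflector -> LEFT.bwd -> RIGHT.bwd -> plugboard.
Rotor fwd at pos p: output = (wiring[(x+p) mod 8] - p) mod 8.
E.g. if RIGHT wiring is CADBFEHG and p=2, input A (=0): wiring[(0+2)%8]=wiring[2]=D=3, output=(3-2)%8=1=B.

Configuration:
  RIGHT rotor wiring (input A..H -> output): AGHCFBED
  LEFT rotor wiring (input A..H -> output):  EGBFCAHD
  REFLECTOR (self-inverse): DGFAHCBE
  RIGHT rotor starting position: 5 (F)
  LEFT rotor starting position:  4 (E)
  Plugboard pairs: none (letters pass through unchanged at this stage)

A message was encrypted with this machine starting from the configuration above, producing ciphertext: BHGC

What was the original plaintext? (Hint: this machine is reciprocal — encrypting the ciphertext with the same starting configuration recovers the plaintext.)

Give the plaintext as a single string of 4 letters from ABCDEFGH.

Answer: AFDH

Derivation:
Char 1 ('B'): step: R->6, L=4; B->plug->B->R->F->L->C->refl->F->L'->G->R'->A->plug->A
Char 2 ('H'): step: R->7, L=4; H->plug->H->R->F->L->C->refl->F->L'->G->R'->F->plug->F
Char 3 ('G'): step: R->0, L->5 (L advanced); G->plug->G->R->E->L->B->refl->G->L'->C->R'->D->plug->D
Char 4 ('C'): step: R->1, L=5; C->plug->C->R->B->L->C->refl->F->L'->H->R'->H->plug->H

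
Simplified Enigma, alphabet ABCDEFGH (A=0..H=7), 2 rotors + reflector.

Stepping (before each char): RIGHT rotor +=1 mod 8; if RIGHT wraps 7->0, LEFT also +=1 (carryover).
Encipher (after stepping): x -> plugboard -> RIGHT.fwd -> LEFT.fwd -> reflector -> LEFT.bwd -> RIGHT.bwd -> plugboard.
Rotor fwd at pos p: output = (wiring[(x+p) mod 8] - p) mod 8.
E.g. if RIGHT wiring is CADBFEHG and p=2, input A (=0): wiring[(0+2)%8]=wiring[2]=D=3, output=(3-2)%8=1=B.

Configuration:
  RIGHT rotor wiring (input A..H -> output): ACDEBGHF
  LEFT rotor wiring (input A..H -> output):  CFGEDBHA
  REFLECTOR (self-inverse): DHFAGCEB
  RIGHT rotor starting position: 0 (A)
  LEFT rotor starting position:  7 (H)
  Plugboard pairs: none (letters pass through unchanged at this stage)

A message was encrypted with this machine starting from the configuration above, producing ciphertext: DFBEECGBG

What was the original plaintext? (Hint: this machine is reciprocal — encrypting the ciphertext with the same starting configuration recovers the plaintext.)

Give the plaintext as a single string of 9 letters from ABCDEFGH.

Answer: CHDFBEBCH

Derivation:
Char 1 ('D'): step: R->1, L=7; D->plug->D->R->A->L->B->refl->H->L'->D->R'->C->plug->C
Char 2 ('F'): step: R->2, L=7; F->plug->F->R->D->L->H->refl->B->L'->A->R'->H->plug->H
Char 3 ('B'): step: R->3, L=7; B->plug->B->R->G->L->C->refl->F->L'->E->R'->D->plug->D
Char 4 ('E'): step: R->4, L=7; E->plug->E->R->E->L->F->refl->C->L'->G->R'->F->plug->F
Char 5 ('E'): step: R->5, L=7; E->plug->E->R->F->L->E->refl->G->L'->C->R'->B->plug->B
Char 6 ('C'): step: R->6, L=7; C->plug->C->R->C->L->G->refl->E->L'->F->R'->E->plug->E
Char 7 ('G'): step: R->7, L=7; G->plug->G->R->H->L->A->refl->D->L'->B->R'->B->plug->B
Char 8 ('B'): step: R->0, L->0 (L advanced); B->plug->B->R->C->L->G->refl->E->L'->D->R'->C->plug->C
Char 9 ('G'): step: R->1, L=0; G->plug->G->R->E->L->D->refl->A->L'->H->R'->H->plug->H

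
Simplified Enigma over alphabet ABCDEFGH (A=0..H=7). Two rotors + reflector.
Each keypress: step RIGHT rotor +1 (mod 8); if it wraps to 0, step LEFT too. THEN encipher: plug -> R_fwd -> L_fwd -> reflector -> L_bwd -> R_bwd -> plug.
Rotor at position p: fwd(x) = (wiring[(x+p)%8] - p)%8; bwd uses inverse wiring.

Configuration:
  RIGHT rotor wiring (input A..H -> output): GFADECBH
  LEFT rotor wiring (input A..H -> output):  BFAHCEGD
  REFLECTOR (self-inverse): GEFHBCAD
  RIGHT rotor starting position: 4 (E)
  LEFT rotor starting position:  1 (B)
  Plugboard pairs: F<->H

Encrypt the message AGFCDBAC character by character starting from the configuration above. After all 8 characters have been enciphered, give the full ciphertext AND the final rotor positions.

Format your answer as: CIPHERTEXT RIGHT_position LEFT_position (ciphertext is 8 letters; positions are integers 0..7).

Answer: GHBHEFGG 4 2

Derivation:
Char 1 ('A'): step: R->5, L=1; A->plug->A->R->F->L->F->refl->C->L'->G->R'->G->plug->G
Char 2 ('G'): step: R->6, L=1; G->plug->G->R->G->L->C->refl->F->L'->F->R'->F->plug->H
Char 3 ('F'): step: R->7, L=1; F->plug->H->R->C->L->G->refl->A->L'->H->R'->B->plug->B
Char 4 ('C'): step: R->0, L->2 (L advanced); C->plug->C->R->A->L->G->refl->A->L'->C->R'->F->plug->H
Char 5 ('D'): step: R->1, L=2; D->plug->D->R->D->L->C->refl->F->L'->B->R'->E->plug->E
Char 6 ('B'): step: R->2, L=2; B->plug->B->R->B->L->F->refl->C->L'->D->R'->H->plug->F
Char 7 ('A'): step: R->3, L=2; A->plug->A->R->A->L->G->refl->A->L'->C->R'->G->plug->G
Char 8 ('C'): step: R->4, L=2; C->plug->C->R->F->L->B->refl->E->L'->E->R'->G->plug->G
Final: ciphertext=GHBHEFGG, RIGHT=4, LEFT=2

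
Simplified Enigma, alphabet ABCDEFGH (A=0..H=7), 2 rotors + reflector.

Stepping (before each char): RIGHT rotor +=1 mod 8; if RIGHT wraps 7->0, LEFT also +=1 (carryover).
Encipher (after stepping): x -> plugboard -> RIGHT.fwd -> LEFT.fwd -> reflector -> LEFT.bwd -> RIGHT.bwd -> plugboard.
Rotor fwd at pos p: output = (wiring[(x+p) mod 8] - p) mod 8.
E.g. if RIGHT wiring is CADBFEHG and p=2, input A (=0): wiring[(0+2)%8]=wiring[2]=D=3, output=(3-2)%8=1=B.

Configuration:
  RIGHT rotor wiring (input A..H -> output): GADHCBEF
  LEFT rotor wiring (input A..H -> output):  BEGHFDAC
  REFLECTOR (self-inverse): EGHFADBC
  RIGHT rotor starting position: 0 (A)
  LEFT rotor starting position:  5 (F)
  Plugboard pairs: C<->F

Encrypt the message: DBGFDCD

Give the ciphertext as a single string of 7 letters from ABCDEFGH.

Char 1 ('D'): step: R->1, L=5; D->plug->D->R->B->L->D->refl->F->L'->C->R'->B->plug->B
Char 2 ('B'): step: R->2, L=5; B->plug->B->R->F->L->B->refl->G->L'->A->R'->C->plug->F
Char 3 ('G'): step: R->3, L=5; G->plug->G->R->F->L->B->refl->G->L'->A->R'->H->plug->H
Char 4 ('F'): step: R->4, L=5; F->plug->C->R->A->L->G->refl->B->L'->F->R'->B->plug->B
Char 5 ('D'): step: R->5, L=5; D->plug->D->R->B->L->D->refl->F->L'->C->R'->G->plug->G
Char 6 ('C'): step: R->6, L=5; C->plug->F->R->B->L->D->refl->F->L'->C->R'->D->plug->D
Char 7 ('D'): step: R->7, L=5; D->plug->D->R->E->L->H->refl->C->L'->G->R'->A->plug->A

Answer: BFHBGDA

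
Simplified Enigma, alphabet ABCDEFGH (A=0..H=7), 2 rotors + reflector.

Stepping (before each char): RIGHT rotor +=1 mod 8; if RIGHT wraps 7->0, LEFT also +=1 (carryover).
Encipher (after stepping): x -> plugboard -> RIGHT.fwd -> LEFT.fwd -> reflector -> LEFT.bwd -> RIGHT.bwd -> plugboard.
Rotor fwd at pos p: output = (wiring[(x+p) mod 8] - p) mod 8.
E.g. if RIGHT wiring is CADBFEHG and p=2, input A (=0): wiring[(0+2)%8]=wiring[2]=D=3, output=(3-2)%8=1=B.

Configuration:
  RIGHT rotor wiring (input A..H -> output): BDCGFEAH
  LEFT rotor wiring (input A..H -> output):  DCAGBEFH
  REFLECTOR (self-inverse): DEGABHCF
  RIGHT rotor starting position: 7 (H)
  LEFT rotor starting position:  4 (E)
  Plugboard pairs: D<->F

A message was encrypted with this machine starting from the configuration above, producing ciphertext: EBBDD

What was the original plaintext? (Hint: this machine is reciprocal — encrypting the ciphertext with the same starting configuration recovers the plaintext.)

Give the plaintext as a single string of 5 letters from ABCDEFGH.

Char 1 ('E'): step: R->0, L->5 (L advanced); E->plug->E->R->F->L->D->refl->A->L'->B->R'->A->plug->A
Char 2 ('B'): step: R->1, L=5; B->plug->B->R->B->L->A->refl->D->L'->F->R'->C->plug->C
Char 3 ('B'): step: R->2, L=5; B->plug->B->R->E->L->F->refl->H->L'->A->R'->A->plug->A
Char 4 ('D'): step: R->3, L=5; D->plug->F->R->G->L->B->refl->E->L'->H->R'->H->plug->H
Char 5 ('D'): step: R->4, L=5; D->plug->F->R->H->L->E->refl->B->L'->G->R'->G->plug->G

Answer: ACAHG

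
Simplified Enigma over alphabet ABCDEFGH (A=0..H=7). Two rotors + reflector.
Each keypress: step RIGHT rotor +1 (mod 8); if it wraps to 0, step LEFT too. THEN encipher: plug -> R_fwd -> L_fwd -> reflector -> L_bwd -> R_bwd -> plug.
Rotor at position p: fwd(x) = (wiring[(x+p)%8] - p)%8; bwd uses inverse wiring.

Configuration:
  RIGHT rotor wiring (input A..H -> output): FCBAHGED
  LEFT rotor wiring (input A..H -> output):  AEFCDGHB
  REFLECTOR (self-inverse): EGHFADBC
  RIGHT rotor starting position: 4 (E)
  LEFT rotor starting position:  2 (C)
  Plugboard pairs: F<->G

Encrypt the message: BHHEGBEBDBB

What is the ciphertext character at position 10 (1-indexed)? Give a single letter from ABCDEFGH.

Char 1 ('B'): step: R->5, L=2; B->plug->B->R->H->L->C->refl->H->L'->F->R'->E->plug->E
Char 2 ('H'): step: R->6, L=2; H->plug->H->R->A->L->D->refl->F->L'->E->R'->D->plug->D
Char 3 ('H'): step: R->7, L=2; H->plug->H->R->F->L->H->refl->C->L'->H->R'->G->plug->F
Char 4 ('E'): step: R->0, L->3 (L advanced); E->plug->E->R->H->L->C->refl->H->L'->A->R'->D->plug->D
Char 5 ('G'): step: R->1, L=3; G->plug->F->R->D->L->E->refl->A->L'->B->R'->A->plug->A
Char 6 ('B'): step: R->2, L=3; B->plug->B->R->G->L->B->refl->G->L'->E->R'->D->plug->D
Char 7 ('E'): step: R->3, L=3; E->plug->E->R->A->L->H->refl->C->L'->H->R'->G->plug->F
Char 8 ('B'): step: R->4, L=3; B->plug->B->R->C->L->D->refl->F->L'->F->R'->G->plug->F
Char 9 ('D'): step: R->5, L=3; D->plug->D->R->A->L->H->refl->C->L'->H->R'->B->plug->B
Char 10 ('B'): step: R->6, L=3; B->plug->B->R->F->L->F->refl->D->L'->C->R'->F->plug->G

G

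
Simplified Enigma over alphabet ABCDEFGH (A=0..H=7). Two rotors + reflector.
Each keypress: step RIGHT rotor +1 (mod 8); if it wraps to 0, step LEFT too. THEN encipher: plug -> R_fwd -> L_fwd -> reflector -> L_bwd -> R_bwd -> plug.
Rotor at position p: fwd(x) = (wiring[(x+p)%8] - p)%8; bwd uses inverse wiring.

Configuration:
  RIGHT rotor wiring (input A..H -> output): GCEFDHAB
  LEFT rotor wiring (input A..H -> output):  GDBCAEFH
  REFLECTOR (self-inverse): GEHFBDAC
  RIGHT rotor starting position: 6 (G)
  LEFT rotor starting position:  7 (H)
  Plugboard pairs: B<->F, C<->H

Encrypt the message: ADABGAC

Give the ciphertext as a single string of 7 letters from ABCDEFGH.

Char 1 ('A'): step: R->7, L=7; A->plug->A->R->C->L->E->refl->B->L'->F->R'->D->plug->D
Char 2 ('D'): step: R->0, L->0 (L advanced); D->plug->D->R->F->L->E->refl->B->L'->C->R'->B->plug->F
Char 3 ('A'): step: R->1, L=0; A->plug->A->R->B->L->D->refl->F->L'->G->R'->E->plug->E
Char 4 ('B'): step: R->2, L=0; B->plug->F->R->H->L->H->refl->C->L'->D->R'->B->plug->F
Char 5 ('G'): step: R->3, L=0; G->plug->G->R->H->L->H->refl->C->L'->D->R'->F->plug->B
Char 6 ('A'): step: R->4, L=0; A->plug->A->R->H->L->H->refl->C->L'->D->R'->B->plug->F
Char 7 ('C'): step: R->5, L=0; C->plug->H->R->G->L->F->refl->D->L'->B->R'->D->plug->D

Answer: DFEFBFD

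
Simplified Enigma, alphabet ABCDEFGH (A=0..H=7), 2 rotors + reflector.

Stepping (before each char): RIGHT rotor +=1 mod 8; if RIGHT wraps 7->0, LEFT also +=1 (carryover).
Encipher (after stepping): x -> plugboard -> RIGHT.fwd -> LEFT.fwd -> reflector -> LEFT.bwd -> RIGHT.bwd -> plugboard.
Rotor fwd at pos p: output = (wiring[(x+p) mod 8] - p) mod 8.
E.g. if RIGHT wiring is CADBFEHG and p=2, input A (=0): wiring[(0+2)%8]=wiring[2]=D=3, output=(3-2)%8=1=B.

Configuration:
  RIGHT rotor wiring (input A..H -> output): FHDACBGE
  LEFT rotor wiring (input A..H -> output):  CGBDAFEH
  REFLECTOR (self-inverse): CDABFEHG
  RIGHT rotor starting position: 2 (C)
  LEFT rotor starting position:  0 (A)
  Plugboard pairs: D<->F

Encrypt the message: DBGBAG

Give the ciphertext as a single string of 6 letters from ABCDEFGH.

Answer: FAEEBC

Derivation:
Char 1 ('D'): step: R->3, L=0; D->plug->F->R->C->L->B->refl->D->L'->D->R'->D->plug->F
Char 2 ('B'): step: R->4, L=0; B->plug->B->R->F->L->F->refl->E->L'->G->R'->A->plug->A
Char 3 ('G'): step: R->5, L=0; G->plug->G->R->D->L->D->refl->B->L'->C->R'->E->plug->E
Char 4 ('B'): step: R->6, L=0; B->plug->B->R->G->L->E->refl->F->L'->F->R'->E->plug->E
Char 5 ('A'): step: R->7, L=0; A->plug->A->R->F->L->F->refl->E->L'->G->R'->B->plug->B
Char 6 ('G'): step: R->0, L->1 (L advanced); G->plug->G->R->G->L->G->refl->H->L'->D->R'->C->plug->C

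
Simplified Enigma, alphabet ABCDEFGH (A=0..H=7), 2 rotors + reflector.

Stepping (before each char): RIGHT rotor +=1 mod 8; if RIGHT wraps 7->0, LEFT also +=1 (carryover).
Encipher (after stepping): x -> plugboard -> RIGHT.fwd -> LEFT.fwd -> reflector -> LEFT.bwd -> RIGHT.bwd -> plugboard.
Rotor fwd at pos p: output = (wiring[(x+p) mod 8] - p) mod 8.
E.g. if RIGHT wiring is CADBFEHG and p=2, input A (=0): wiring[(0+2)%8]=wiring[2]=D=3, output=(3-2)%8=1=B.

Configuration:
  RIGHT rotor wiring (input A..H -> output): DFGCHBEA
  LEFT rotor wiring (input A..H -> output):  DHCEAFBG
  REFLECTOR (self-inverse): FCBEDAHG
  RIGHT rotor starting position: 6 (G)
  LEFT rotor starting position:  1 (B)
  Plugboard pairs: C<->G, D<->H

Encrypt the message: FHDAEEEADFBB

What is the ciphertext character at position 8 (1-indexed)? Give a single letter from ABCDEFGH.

Char 1 ('F'): step: R->7, L=1; F->plug->F->R->A->L->G->refl->H->L'->D->R'->E->plug->E
Char 2 ('H'): step: R->0, L->2 (L advanced); H->plug->D->R->C->L->G->refl->H->L'->E->R'->G->plug->C
Char 3 ('D'): step: R->1, L=2; D->plug->H->R->C->L->G->refl->H->L'->E->R'->A->plug->A
Char 4 ('A'): step: R->2, L=2; A->plug->A->R->E->L->H->refl->G->L'->C->R'->E->plug->E
Char 5 ('E'): step: R->3, L=2; E->plug->E->R->F->L->E->refl->D->L'->D->R'->H->plug->D
Char 6 ('E'): step: R->4, L=2; E->plug->E->R->H->L->F->refl->A->L'->A->R'->C->plug->G
Char 7 ('E'): step: R->5, L=2; E->plug->E->R->A->L->A->refl->F->L'->H->R'->B->plug->B
Char 8 ('A'): step: R->6, L=2; A->plug->A->R->G->L->B->refl->C->L'->B->R'->G->plug->C

C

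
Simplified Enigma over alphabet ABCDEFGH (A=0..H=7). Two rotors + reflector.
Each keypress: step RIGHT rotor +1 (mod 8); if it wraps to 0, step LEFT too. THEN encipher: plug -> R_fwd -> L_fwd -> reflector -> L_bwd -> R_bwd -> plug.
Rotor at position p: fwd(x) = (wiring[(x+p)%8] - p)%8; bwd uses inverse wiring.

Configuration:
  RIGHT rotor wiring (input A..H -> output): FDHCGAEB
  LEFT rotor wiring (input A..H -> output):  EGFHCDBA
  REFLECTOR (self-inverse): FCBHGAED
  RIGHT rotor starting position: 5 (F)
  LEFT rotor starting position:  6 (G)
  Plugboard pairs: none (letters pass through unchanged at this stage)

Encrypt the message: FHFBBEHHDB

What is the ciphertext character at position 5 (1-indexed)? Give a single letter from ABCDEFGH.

Char 1 ('F'): step: R->6, L=6; F->plug->F->R->E->L->H->refl->D->L'->A->R'->G->plug->G
Char 2 ('H'): step: R->7, L=6; H->plug->H->R->F->L->B->refl->C->L'->B->R'->G->plug->G
Char 3 ('F'): step: R->0, L->7 (L advanced); F->plug->F->R->A->L->B->refl->C->L'->H->R'->C->plug->C
Char 4 ('B'): step: R->1, L=7; B->plug->B->R->G->L->E->refl->G->L'->D->R'->F->plug->F
Char 5 ('B'): step: R->2, L=7; B->plug->B->R->A->L->B->refl->C->L'->H->R'->F->plug->F

F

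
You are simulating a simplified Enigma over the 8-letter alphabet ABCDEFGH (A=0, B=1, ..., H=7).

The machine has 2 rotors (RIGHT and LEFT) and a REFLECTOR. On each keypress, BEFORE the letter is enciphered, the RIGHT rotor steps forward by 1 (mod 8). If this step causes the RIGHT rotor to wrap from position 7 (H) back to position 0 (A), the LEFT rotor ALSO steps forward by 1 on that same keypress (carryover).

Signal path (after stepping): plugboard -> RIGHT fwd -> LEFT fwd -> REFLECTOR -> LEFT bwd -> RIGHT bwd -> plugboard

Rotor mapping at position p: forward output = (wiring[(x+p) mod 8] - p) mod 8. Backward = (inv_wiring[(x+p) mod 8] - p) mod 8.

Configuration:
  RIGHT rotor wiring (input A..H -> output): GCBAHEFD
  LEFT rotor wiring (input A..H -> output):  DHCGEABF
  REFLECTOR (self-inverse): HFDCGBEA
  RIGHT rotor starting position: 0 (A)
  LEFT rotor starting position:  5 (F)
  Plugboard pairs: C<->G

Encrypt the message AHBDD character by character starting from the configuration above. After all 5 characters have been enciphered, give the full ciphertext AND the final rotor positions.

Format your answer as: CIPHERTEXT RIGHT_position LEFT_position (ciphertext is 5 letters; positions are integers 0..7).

Answer: ECEEC 5 5

Derivation:
Char 1 ('A'): step: R->1, L=5; A->plug->A->R->B->L->E->refl->G->L'->D->R'->E->plug->E
Char 2 ('H'): step: R->2, L=5; H->plug->H->R->A->L->D->refl->C->L'->E->R'->G->plug->C
Char 3 ('B'): step: R->3, L=5; B->plug->B->R->E->L->C->refl->D->L'->A->R'->E->plug->E
Char 4 ('D'): step: R->4, L=5; D->plug->D->R->H->L->H->refl->A->L'->C->R'->E->plug->E
Char 5 ('D'): step: R->5, L=5; D->plug->D->R->B->L->E->refl->G->L'->D->R'->G->plug->C
Final: ciphertext=ECEEC, RIGHT=5, LEFT=5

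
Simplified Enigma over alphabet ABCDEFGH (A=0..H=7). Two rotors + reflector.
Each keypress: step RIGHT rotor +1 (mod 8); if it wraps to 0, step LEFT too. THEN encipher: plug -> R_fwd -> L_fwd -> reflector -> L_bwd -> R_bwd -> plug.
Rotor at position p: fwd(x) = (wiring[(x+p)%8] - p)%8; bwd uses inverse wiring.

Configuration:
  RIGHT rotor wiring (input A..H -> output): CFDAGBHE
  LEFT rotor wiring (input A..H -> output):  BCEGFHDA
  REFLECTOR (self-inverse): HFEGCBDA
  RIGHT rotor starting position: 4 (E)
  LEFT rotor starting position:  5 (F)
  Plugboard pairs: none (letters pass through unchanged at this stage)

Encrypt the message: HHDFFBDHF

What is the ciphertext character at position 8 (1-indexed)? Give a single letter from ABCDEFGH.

Char 1 ('H'): step: R->5, L=5; H->plug->H->R->B->L->G->refl->D->L'->C->R'->B->plug->B
Char 2 ('H'): step: R->6, L=5; H->plug->H->R->D->L->E->refl->C->L'->A->R'->G->plug->G
Char 3 ('D'): step: R->7, L=5; D->plug->D->R->E->L->F->refl->B->L'->G->R'->C->plug->C
Char 4 ('F'): step: R->0, L->6 (L advanced); F->plug->F->R->B->L->C->refl->E->L'->D->R'->C->plug->C
Char 5 ('F'): step: R->1, L=6; F->plug->F->R->G->L->H->refl->A->L'->F->R'->D->plug->D
Char 6 ('B'): step: R->2, L=6; B->plug->B->R->G->L->H->refl->A->L'->F->R'->E->plug->E
Char 7 ('D'): step: R->3, L=6; D->plug->D->R->E->L->G->refl->D->L'->C->R'->G->plug->G
Char 8 ('H'): step: R->4, L=6; H->plug->H->R->E->L->G->refl->D->L'->C->R'->A->plug->A

A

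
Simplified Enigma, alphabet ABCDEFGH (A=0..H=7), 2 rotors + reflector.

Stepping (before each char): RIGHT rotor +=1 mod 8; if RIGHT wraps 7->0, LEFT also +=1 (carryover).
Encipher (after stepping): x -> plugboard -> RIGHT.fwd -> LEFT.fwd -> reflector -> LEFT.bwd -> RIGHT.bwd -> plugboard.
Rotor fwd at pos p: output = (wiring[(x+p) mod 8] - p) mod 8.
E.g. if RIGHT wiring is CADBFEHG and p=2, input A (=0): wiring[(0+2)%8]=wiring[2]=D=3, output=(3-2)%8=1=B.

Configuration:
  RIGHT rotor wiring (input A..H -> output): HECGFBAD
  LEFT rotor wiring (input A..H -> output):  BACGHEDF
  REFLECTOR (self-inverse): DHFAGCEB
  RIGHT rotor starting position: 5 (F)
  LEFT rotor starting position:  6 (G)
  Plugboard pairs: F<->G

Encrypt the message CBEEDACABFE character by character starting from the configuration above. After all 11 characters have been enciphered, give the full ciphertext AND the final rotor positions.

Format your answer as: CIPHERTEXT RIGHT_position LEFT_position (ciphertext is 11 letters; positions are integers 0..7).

Answer: DDHGADHDHAH 0 0

Derivation:
Char 1 ('C'): step: R->6, L=6; C->plug->C->R->B->L->H->refl->B->L'->G->R'->D->plug->D
Char 2 ('B'): step: R->7, L=6; B->plug->B->R->A->L->F->refl->C->L'->D->R'->D->plug->D
Char 3 ('E'): step: R->0, L->7 (L advanced); E->plug->E->R->F->L->A->refl->D->L'->D->R'->H->plug->H
Char 4 ('E'): step: R->1, L=7; E->plug->E->R->A->L->G->refl->E->L'->H->R'->F->plug->G
Char 5 ('D'): step: R->2, L=7; D->plug->D->R->H->L->E->refl->G->L'->A->R'->A->plug->A
Char 6 ('A'): step: R->3, L=7; A->plug->A->R->D->L->D->refl->A->L'->F->R'->D->plug->D
Char 7 ('C'): step: R->4, L=7; C->plug->C->R->E->L->H->refl->B->L'->C->R'->H->plug->H
Char 8 ('A'): step: R->5, L=7; A->plug->A->R->E->L->H->refl->B->L'->C->R'->D->plug->D
Char 9 ('B'): step: R->6, L=7; B->plug->B->R->F->L->A->refl->D->L'->D->R'->H->plug->H
Char 10 ('F'): step: R->7, L=7; F->plug->G->R->C->L->B->refl->H->L'->E->R'->A->plug->A
Char 11 ('E'): step: R->0, L->0 (L advanced); E->plug->E->R->F->L->E->refl->G->L'->D->R'->H->plug->H
Final: ciphertext=DDHGADHDHAH, RIGHT=0, LEFT=0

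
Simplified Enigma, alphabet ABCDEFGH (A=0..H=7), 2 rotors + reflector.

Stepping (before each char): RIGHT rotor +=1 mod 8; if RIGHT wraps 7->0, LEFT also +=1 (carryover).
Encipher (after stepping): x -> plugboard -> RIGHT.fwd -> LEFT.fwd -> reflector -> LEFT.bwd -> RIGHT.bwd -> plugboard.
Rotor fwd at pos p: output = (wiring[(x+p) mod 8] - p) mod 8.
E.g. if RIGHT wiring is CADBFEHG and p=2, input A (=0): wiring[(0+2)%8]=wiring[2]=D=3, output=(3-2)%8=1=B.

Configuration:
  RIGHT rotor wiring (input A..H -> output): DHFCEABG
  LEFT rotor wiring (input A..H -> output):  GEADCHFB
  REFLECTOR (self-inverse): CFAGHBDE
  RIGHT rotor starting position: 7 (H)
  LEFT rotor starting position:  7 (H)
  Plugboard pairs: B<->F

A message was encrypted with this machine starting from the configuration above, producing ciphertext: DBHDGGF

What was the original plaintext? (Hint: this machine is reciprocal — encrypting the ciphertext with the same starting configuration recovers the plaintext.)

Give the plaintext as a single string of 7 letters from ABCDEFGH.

Answer: EDGACCA

Derivation:
Char 1 ('D'): step: R->0, L->0 (L advanced); D->plug->D->R->C->L->A->refl->C->L'->E->R'->E->plug->E
Char 2 ('B'): step: R->1, L=0; B->plug->F->R->A->L->G->refl->D->L'->D->R'->D->plug->D
Char 3 ('H'): step: R->2, L=0; H->plug->H->R->F->L->H->refl->E->L'->B->R'->G->plug->G
Char 4 ('D'): step: R->3, L=0; D->plug->D->R->G->L->F->refl->B->L'->H->R'->A->plug->A
Char 5 ('G'): step: R->4, L=0; G->plug->G->R->B->L->E->refl->H->L'->F->R'->C->plug->C
Char 6 ('G'): step: R->5, L=0; G->plug->G->R->F->L->H->refl->E->L'->B->R'->C->plug->C
Char 7 ('F'): step: R->6, L=0; F->plug->B->R->A->L->G->refl->D->L'->D->R'->A->plug->A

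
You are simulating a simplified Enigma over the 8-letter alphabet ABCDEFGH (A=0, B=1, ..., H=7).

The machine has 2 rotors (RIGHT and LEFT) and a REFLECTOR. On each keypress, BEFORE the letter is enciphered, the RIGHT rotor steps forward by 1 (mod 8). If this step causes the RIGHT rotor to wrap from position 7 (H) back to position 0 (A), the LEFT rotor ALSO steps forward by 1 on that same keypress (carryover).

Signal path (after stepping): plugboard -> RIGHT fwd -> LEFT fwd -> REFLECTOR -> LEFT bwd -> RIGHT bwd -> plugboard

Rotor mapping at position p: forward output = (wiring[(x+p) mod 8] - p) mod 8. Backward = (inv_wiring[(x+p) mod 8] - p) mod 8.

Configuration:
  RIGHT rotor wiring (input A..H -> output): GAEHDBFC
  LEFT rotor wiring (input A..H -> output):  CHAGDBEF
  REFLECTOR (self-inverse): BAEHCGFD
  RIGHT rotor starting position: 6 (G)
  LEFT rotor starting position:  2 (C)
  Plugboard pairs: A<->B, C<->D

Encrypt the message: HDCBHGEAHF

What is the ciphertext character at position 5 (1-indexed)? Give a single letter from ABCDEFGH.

Char 1 ('H'): step: R->7, L=2; H->plug->H->R->G->L->A->refl->B->L'->C->R'->G->plug->G
Char 2 ('D'): step: R->0, L->3 (L advanced); D->plug->C->R->E->L->C->refl->E->L'->G->R'->A->plug->B
Char 3 ('C'): step: R->1, L=3; C->plug->D->R->C->L->G->refl->F->L'->H->R'->A->plug->B
Char 4 ('B'): step: R->2, L=3; B->plug->A->R->C->L->G->refl->F->L'->H->R'->D->plug->C
Char 5 ('H'): step: R->3, L=3; H->plug->H->R->B->L->A->refl->B->L'->D->R'->F->plug->F

F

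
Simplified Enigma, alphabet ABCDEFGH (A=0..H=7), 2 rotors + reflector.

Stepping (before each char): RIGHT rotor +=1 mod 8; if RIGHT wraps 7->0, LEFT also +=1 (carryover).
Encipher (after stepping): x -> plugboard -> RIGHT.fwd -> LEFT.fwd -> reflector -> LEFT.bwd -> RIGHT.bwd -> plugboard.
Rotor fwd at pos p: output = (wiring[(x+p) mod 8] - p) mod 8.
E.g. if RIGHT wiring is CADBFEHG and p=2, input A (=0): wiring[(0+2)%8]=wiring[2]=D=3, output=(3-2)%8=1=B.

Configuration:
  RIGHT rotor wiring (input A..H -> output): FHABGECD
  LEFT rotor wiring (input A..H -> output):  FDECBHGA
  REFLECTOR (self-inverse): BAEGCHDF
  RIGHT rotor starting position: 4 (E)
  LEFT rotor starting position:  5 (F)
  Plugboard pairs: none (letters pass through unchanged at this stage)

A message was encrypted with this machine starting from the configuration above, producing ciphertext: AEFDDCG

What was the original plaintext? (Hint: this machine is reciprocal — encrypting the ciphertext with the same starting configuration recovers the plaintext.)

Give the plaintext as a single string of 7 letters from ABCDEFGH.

Answer: DACAFAA

Derivation:
Char 1 ('A'): step: R->5, L=5; A->plug->A->R->H->L->E->refl->C->L'->A->R'->D->plug->D
Char 2 ('E'): step: R->6, L=5; E->plug->E->R->C->L->D->refl->G->L'->E->R'->A->plug->A
Char 3 ('F'): step: R->7, L=5; F->plug->F->R->H->L->E->refl->C->L'->A->R'->C->plug->C
Char 4 ('D'): step: R->0, L->6 (L advanced); D->plug->D->R->B->L->C->refl->E->L'->F->R'->A->plug->A
Char 5 ('D'): step: R->1, L=6; D->plug->D->R->F->L->E->refl->C->L'->B->R'->F->plug->F
Char 6 ('C'): step: R->2, L=6; C->plug->C->R->E->L->G->refl->D->L'->G->R'->A->plug->A
Char 7 ('G'): step: R->3, L=6; G->plug->G->R->E->L->G->refl->D->L'->G->R'->A->plug->A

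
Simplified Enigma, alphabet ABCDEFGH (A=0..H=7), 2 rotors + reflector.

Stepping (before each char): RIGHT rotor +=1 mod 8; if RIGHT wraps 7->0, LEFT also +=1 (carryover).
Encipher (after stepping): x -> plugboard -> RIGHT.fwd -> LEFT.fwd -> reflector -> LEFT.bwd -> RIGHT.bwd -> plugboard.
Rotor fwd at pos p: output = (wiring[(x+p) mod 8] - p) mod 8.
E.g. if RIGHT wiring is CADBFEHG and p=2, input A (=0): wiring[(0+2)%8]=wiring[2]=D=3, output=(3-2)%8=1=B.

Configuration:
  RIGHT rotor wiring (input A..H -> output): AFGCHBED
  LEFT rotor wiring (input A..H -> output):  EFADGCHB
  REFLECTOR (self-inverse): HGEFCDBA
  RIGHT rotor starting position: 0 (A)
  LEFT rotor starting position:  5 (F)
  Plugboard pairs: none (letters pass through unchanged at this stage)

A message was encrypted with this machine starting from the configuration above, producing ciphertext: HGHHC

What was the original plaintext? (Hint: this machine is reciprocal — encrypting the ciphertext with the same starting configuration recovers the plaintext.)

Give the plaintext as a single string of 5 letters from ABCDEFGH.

Answer: DDBDB

Derivation:
Char 1 ('H'): step: R->1, L=5; H->plug->H->R->H->L->B->refl->G->L'->G->R'->D->plug->D
Char 2 ('G'): step: R->2, L=5; G->plug->G->R->G->L->G->refl->B->L'->H->R'->D->plug->D
Char 3 ('H'): step: R->3, L=5; H->plug->H->R->D->L->H->refl->A->L'->E->R'->B->plug->B
Char 4 ('H'): step: R->4, L=5; H->plug->H->R->G->L->G->refl->B->L'->H->R'->D->plug->D
Char 5 ('C'): step: R->5, L=5; C->plug->C->R->G->L->G->refl->B->L'->H->R'->B->plug->B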